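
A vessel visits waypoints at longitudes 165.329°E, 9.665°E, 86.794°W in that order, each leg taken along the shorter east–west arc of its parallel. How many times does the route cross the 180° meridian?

0

Leg 1: +165.329° → +9.665°, shortest Δλ = -155.664° (west) — does not cross 180°.
Leg 2: +9.665° → -86.794°, shortest Δλ = -96.459° (west) — does not cross 180°.
Total crossings: 0.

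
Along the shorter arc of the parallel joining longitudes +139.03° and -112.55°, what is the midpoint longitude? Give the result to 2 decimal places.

Signed shortest Δλ from +139.03° to -112.55° is +108.42°.
Midpoint longitude = +139.03° + (+108.42°)/2 = +139.03° + 54.21° = +193.24°.
Normalise into (−180°, 180°]: -166.76°.
(The naïve average (+139.03 + -112.55)/2 = 13.24° is on the wrong side of the globe.)

-166.76°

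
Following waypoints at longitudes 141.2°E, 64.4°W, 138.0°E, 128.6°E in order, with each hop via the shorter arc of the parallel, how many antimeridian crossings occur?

Leg 1: +141.2° → -64.4°, shortest Δλ = 154.4° (east) — crosses 180°.
Leg 2: -64.4° → +138.0°, shortest Δλ = -157.6° (west) — crosses 180°.
Leg 3: +138.0° → +128.6°, shortest Δλ = -9.4° (west) — does not cross 180°.
Total crossings: 2.

2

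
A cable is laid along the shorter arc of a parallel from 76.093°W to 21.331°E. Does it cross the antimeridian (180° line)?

No

Signed shortest Δλ = ((21.331 − -76.093 + 180) mod 360) − 180 = 97.424°.
Going east by 97.424° from -76.093° reaches +21.331° without touching 180°.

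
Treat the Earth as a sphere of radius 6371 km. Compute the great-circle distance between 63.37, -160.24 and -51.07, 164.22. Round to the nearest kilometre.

13097 km

Δλ = 164.22 − -160.24 = 324.46°; wrapped into (−180°, 180°]: -35.54°.
Δφ = -51.07 − 63.37 = -114.44°.
a = sin²(Δφ/2) + cos φ₁ · cos φ₂ · sin²(Δλ/2) = 0.733105.
c = 2·atan2(√a, √(1−a)) = 2.05580 rad → d = 6371·c ≈ 13097.48 km.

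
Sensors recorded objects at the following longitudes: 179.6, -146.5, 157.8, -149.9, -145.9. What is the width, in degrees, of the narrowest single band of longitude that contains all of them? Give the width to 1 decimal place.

56.3°

Sort the longitudes: -149.9°, -146.5°, -145.9°, +157.8°, +179.6°.
Eastward gaps between consecutive values (wrapping around): 3.4°, 0.6°, 303.7°, 21.8°, 30.5°.
Largest gap = 303.7° ⇒ minimal covering band is its complement: 360° − 303.7° = 56.3°.
Band runs from +157.8° eastward to -145.9°, crossing the antimeridian.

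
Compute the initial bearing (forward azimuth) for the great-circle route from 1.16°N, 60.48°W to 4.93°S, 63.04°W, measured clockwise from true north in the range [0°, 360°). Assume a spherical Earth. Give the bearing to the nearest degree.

203°

Δλ = -63.04 − -60.48 = -2.56°.
θ = atan2( sin Δλ · cos φ₂ , cos φ₁ · sin φ₂ − sin φ₁ · cos φ₂ · cos Δλ )
  = atan2(-0.04450, -0.10607) = -157.240° → normalised to [0°, 360°): 202.760°.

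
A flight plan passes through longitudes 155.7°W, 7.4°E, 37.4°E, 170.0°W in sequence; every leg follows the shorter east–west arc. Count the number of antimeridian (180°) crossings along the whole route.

Leg 1: -155.7° → +7.4°, shortest Δλ = 163.1° (east) — does not cross 180°.
Leg 2: +7.4° → +37.4°, shortest Δλ = 30.0° (east) — does not cross 180°.
Leg 3: +37.4° → -170.0°, shortest Δλ = 152.6° (east) — crosses 180°.
Total crossings: 1.

1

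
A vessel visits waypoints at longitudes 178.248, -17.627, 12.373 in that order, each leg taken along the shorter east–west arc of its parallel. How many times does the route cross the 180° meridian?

1

Leg 1: +178.248° → -17.627°, shortest Δλ = 164.125° (east) — crosses 180°.
Leg 2: -17.627° → +12.373°, shortest Δλ = 30.0° (east) — does not cross 180°.
Total crossings: 1.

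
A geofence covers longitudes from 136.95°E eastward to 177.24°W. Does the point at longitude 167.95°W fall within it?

No

Band width going east from +136.95° to -177.24°: ((-177.24 − 136.95) mod 360) = 45.81°.
Offset of -167.95° east of the west edge: ((-167.95 − 136.95) mod 360) = 55.10°.
55.10° > 45.81° ⇒ outside.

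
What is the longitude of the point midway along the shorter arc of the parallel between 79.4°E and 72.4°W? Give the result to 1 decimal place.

Signed shortest Δλ from +79.4° to -72.4° is -151.8°.
Midpoint longitude = +79.4° + (-151.8°)/2 = +79.4° − 75.9° = +3.5°.

3.5°E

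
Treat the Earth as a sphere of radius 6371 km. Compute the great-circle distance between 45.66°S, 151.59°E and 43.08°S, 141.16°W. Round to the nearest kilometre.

5192 km

Δλ = -141.16 − 151.59 = -292.75°; wrapped into (−180°, 180°]: 67.25°.
Δφ = -43.08 − -45.66 = 2.58°.
a = sin²(Δφ/2) + cos φ₁ · cos φ₂ · sin²(Δλ/2) = 0.157045.
c = 2·atan2(√a, √(1−a)) = 0.81494 rad → d = 6371·c ≈ 5192.00 km.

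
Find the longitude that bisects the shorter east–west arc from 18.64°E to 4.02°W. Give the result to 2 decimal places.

Signed shortest Δλ from +18.64° to -4.02° is -22.66°.
Midpoint longitude = +18.64° + (-22.66°)/2 = +18.64° − 11.33° = +7.31°.

7.31°E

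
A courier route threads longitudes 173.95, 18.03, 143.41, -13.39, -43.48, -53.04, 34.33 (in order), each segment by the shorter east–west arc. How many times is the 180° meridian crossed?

Leg 1: +173.95° → +18.03°, shortest Δλ = -155.92° (west) — does not cross 180°.
Leg 2: +18.03° → +143.41°, shortest Δλ = 125.38° (east) — does not cross 180°.
Leg 3: +143.41° → -13.39°, shortest Δλ = -156.8° (west) — does not cross 180°.
Leg 4: -13.39° → -43.48°, shortest Δλ = -30.09° (west) — does not cross 180°.
Leg 5: -43.48° → -53.04°, shortest Δλ = -9.56° (west) — does not cross 180°.
Leg 6: -53.04° → +34.33°, shortest Δλ = 87.37° (east) — does not cross 180°.
Total crossings: 0.

0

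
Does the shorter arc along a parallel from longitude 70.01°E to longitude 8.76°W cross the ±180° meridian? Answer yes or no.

No

Signed shortest Δλ = ((-8.76 − 70.01 + 180) mod 360) − 180 = -78.77°.
Going west by 78.77° from +70.01° reaches -8.76° without touching 180°.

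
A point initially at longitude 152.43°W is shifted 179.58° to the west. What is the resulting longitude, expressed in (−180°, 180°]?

Start at -152.43°; shift −179.58° → -332.01°.
-332.01° lies outside (−180°, 180°]; add 360° → +27.99°.

27.99°E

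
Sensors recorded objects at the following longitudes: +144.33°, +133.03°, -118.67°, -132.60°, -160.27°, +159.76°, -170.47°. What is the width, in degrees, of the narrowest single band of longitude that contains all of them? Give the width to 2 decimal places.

108.30°

Sort the longitudes: -170.47°, -160.27°, -132.60°, -118.67°, +133.03°, +144.33°, +159.76°.
Eastward gaps between consecutive values (wrapping around): 10.20°, 27.67°, 13.93°, 251.70°, 11.30°, 15.43°, 29.77°.
Largest gap = 251.70° ⇒ minimal covering band is its complement: 360° − 251.70° = 108.30°.
Band runs from +133.03° eastward to -118.67°, crossing the antimeridian.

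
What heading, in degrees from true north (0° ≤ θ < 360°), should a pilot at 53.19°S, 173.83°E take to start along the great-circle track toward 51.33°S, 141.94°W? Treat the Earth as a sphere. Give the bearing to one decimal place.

Δλ = -141.94 − 173.83 = -315.77°; wrapped into (−180°, 180°]: 44.23°.
θ = atan2( sin Δλ · cos φ₂ , cos φ₁ · sin φ₂ − sin φ₁ · cos φ₂ · cos Δλ )
  = atan2(0.43585, -0.10934) = 104.083° → normalised to [0°, 360°): 104.083°.

104.1°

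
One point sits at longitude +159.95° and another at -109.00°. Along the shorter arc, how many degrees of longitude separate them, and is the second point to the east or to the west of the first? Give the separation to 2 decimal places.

Raw difference: -109.00 − 159.95 = -268.95°.
Normalise into (−180°, 180°]: -268.95° + 360° = 91.05°.
Positive ⇒ the second point lies to the east; separation 91.05°.

91.05° east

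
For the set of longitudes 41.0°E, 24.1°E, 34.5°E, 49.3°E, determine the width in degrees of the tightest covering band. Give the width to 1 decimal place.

25.2°

Sort the longitudes: +24.1°, +34.5°, +41.0°, +49.3°.
Eastward gaps between consecutive values (wrapping around): 10.4°, 6.5°, 8.3°, 334.8°.
Largest gap = 334.8° ⇒ minimal covering band is its complement: 360° − 334.8° = 25.2°.
Band runs from +24.1° eastward to +49.3°.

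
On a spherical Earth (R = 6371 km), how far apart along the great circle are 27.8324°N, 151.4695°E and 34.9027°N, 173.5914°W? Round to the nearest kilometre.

Δλ = -173.5914 − 151.4695 = -325.0609°; wrapped into (−180°, 180°]: 34.9391°.
Δφ = 34.9027 − 27.8324 = 7.0703°.
a = sin²(Δφ/2) + cos φ₁ · cos φ₂ · sin²(Δλ/2) = 0.069161.
c = 2·atan2(√a, √(1−a)) = 0.53223 rad → d = 6371·c ≈ 3390.84 km.

3391 km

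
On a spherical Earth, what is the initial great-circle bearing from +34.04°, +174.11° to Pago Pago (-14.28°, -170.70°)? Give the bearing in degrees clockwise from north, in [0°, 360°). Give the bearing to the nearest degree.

Δλ = -170.70 − 174.11 = -344.81°; wrapped into (−180°, 180°]: 15.19°.
θ = atan2( sin Δλ · cos φ₂ , cos φ₁ · sin φ₂ − sin φ₁ · cos φ₂ · cos Δλ )
  = atan2(0.25392, -0.72792) = 160.769° → normalised to [0°, 360°): 160.769°.

161°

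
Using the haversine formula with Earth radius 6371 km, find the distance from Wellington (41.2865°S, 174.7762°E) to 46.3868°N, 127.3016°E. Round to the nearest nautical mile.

Δλ = 127.3016 − 174.7762 = -47.4746°.
Δφ = 46.3868 − -41.2865 = 87.6733°.
a = sin²(Δφ/2) + cos φ₁ · cos φ₂ · sin²(Δλ/2) = 0.563690.
c = 2·atan2(√a, √(1−a)) = 1.69852 rad → d = 6371·c ≈ 10821.30 km ≈ 5843.03 nmi.

5843 nmi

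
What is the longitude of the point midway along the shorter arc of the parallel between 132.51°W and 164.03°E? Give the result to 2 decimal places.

Signed shortest Δλ from -132.51° to +164.03° is -63.46°.
Midpoint longitude = -132.51° + (-63.46°)/2 = -132.51° − 31.73° = -164.24°.
(The naïve average (-132.51 + +164.03)/2 = 15.76° is on the wrong side of the globe.)

164.24°W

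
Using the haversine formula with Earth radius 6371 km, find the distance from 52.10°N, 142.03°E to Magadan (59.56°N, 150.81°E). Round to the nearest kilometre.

993 km

Δλ = 150.81 − 142.03 = 8.78°.
Δφ = 59.56 − 52.10 = 7.46°.
a = sin²(Δφ/2) + cos φ₁ · cos φ₂ · sin²(Δλ/2) = 0.006056.
c = 2·atan2(√a, √(1−a)) = 0.15579 rad → d = 6371·c ≈ 992.56 km.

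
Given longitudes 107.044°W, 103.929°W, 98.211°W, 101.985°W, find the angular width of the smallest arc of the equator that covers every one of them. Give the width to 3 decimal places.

Sort the longitudes: -107.044°, -103.929°, -101.985°, -98.211°.
Eastward gaps between consecutive values (wrapping around): 3.115°, 1.944°, 3.774°, 351.167°.
Largest gap = 351.167° ⇒ minimal covering band is its complement: 360° − 351.167° = 8.833°.
Band runs from -107.044° eastward to -98.211°.

8.833°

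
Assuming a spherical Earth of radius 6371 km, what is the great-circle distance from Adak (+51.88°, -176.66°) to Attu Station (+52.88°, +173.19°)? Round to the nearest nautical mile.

Δλ = 173.19 − -176.66 = 349.85°; wrapped into (−180°, 180°]: -10.15°.
Δφ = 52.88 − 51.88 = 1.00°.
a = sin²(Δφ/2) + cos φ₁ · cos φ₂ · sin²(Δλ/2) = 0.002991.
c = 2·atan2(√a, √(1−a)) = 0.10944 rad → d = 6371·c ≈ 697.24 km ≈ 376.48 nmi.

376 nmi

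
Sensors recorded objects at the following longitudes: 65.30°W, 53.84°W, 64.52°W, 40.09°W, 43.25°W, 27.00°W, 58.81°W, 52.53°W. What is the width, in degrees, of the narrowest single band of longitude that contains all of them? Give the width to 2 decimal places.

38.30°

Sort the longitudes: -65.30°, -64.52°, -58.81°, -53.84°, -52.53°, -43.25°, -40.09°, -27.00°.
Eastward gaps between consecutive values (wrapping around): 0.78°, 5.71°, 4.97°, 1.31°, 9.28°, 3.16°, 13.09°, 321.70°.
Largest gap = 321.70° ⇒ minimal covering band is its complement: 360° − 321.70° = 38.30°.
Band runs from -65.30° eastward to -27.00°.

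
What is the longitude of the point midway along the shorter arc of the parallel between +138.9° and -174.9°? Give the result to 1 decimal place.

+162.0°

Signed shortest Δλ from +138.9° to -174.9° is +46.2°.
Midpoint longitude = +138.9° + (+46.2°)/2 = +138.9° + 23.1° = +162.0°.
(The naïve average (+138.9 + -174.9)/2 = -18.0° is on the wrong side of the globe.)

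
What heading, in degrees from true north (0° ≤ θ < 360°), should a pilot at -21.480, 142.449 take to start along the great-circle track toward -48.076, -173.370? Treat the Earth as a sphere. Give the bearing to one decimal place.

Δλ = -173.370 − 142.449 = -315.819°; wrapped into (−180°, 180°]: 44.181°.
θ = atan2( sin Δλ · cos φ₂ , cos φ₁ · sin φ₂ − sin φ₁ · cos φ₂ · cos Δλ )
  = atan2(0.46565, -0.51690) = 137.986° → normalised to [0°, 360°): 137.986°.

138.0°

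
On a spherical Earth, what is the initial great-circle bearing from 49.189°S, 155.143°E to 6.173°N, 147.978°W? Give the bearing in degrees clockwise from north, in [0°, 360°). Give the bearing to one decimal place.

60.0°

Δλ = -147.978 − 155.143 = -303.121°; wrapped into (−180°, 180°]: 56.879°.
θ = atan2( sin Δλ · cos φ₂ , cos φ₁ · sin φ₂ − sin φ₁ · cos φ₂ · cos Δλ )
  = atan2(0.83266, 0.48144) = 59.964° → normalised to [0°, 360°): 59.964°.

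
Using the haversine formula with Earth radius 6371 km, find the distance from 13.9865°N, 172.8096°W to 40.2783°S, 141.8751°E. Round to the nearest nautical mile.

Δλ = 141.8751 − -172.8096 = 314.6847°; wrapped into (−180°, 180°]: -45.3153°.
Δφ = -40.2783 − 13.9865 = -54.2648°.
a = sin²(Δφ/2) + cos φ₁ · cos φ₂ · sin²(Δλ/2) = 0.317838.
c = 2·atan2(√a, √(1−a)) = 1.19789 rad → d = 6371·c ≈ 7631.75 km ≈ 4120.82 nmi.

4121 nmi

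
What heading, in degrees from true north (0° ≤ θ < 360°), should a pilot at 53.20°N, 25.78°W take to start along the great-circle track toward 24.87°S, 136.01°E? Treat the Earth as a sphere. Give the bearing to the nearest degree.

33°

Δλ = 136.01 − -25.78 = 161.79°.
θ = atan2( sin Δλ · cos φ₂ , cos φ₁ · sin φ₂ − sin φ₁ · cos φ₂ · cos Δλ )
  = atan2(0.28352, 0.43817) = 32.905° → normalised to [0°, 360°): 32.905°.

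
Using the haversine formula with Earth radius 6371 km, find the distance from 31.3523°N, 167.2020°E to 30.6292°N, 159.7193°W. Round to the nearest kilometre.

3142 km

Δλ = -159.7193 − 167.2020 = -326.9213°; wrapped into (−180°, 180°]: 33.0787°.
Δφ = 30.6292 − 31.3523 = -0.7231°.
a = sin²(Δφ/2) + cos φ₁ · cos φ₂ · sin²(Δλ/2) = 0.059591.
c = 2·atan2(√a, √(1−a)) = 0.49321 rad → d = 6371·c ≈ 3142.22 km.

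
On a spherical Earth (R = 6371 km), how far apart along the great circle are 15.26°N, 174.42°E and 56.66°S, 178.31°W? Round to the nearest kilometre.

Δλ = -178.31 − 174.42 = -352.73°; wrapped into (−180°, 180°]: 7.27°.
Δφ = -56.66 − 15.26 = -71.92°.
a = sin²(Δφ/2) + cos φ₁ · cos φ₂ · sin²(Δλ/2) = 0.346959.
c = 2·atan2(√a, √(1−a)) = 1.25972 rad → d = 6371·c ≈ 8025.69 km.

8026 km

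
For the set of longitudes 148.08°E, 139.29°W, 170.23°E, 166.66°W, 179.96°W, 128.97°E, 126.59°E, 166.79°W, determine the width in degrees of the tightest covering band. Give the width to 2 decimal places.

94.12°

Sort the longitudes: -179.96°, -166.79°, -166.66°, -139.29°, +126.59°, +128.97°, +148.08°, +170.23°.
Eastward gaps between consecutive values (wrapping around): 13.17°, 0.13°, 27.37°, 265.88°, 2.38°, 19.11°, 22.15°, 9.81°.
Largest gap = 265.88° ⇒ minimal covering band is its complement: 360° − 265.88° = 94.12°.
Band runs from +126.59° eastward to -139.29°, crossing the antimeridian.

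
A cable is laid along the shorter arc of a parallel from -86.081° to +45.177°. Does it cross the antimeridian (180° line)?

Signed shortest Δλ = ((45.177 − -86.081 + 180) mod 360) − 180 = 131.258°.
Going east by 131.258° from -86.081° reaches +45.177° without touching 180°.

No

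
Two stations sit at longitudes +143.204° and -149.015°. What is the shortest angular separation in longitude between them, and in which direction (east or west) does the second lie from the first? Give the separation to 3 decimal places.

Raw difference: -149.015 − 143.204 = -292.219°.
Normalise into (−180°, 180°]: -292.219° + 360° = 67.781°.
Positive ⇒ the second point lies to the east; separation 67.781°.

67.781° east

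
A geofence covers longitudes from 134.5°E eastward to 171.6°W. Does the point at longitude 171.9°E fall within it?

Yes

Band width going east from +134.5° to -171.6°: ((-171.6 − 134.5) mod 360) = 53.9°.
Offset of +171.9° east of the west edge: ((171.9 − 134.5) mod 360) = 37.4°.
37.4° ≤ 53.9° ⇒ inside.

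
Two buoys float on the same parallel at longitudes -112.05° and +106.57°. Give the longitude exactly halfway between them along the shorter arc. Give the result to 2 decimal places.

Signed shortest Δλ from -112.05° to +106.57° is -141.38°.
Midpoint longitude = -112.05° + (-141.38°)/2 = -112.05° − 70.69° = -182.74°.
Normalise into (−180°, 180°]: +177.26°.
(The naïve average (-112.05 + +106.57)/2 = -2.74° is on the wrong side of the globe.)

+177.26°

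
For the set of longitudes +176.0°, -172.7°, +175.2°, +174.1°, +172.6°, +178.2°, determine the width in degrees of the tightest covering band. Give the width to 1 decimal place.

14.7°

Sort the longitudes: -172.7°, +172.6°, +174.1°, +175.2°, +176.0°, +178.2°.
Eastward gaps between consecutive values (wrapping around): 345.3°, 1.5°, 1.1°, 0.8°, 2.2°, 9.1°.
Largest gap = 345.3° ⇒ minimal covering band is its complement: 360° − 345.3° = 14.7°.
Band runs from +172.6° eastward to -172.7°, crossing the antimeridian.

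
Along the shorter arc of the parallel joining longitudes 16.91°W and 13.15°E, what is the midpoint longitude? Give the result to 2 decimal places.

Signed shortest Δλ from -16.91° to +13.15° is +30.06°.
Midpoint longitude = -16.91° + (+30.06°)/2 = -16.91° + 15.03° = -1.88°.

1.88°W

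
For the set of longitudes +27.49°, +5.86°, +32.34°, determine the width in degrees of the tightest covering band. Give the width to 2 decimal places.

Sort the longitudes: +5.86°, +27.49°, +32.34°.
Eastward gaps between consecutive values (wrapping around): 21.63°, 4.85°, 333.52°.
Largest gap = 333.52° ⇒ minimal covering band is its complement: 360° − 333.52° = 26.48°.
Band runs from +5.86° eastward to +32.34°.

26.48°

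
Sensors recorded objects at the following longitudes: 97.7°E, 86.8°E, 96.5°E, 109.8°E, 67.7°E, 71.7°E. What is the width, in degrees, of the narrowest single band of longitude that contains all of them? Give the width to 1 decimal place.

42.1°

Sort the longitudes: +67.7°, +71.7°, +86.8°, +96.5°, +97.7°, +109.8°.
Eastward gaps between consecutive values (wrapping around): 4.0°, 15.1°, 9.7°, 1.2°, 12.1°, 317.9°.
Largest gap = 317.9° ⇒ minimal covering band is its complement: 360° − 317.9° = 42.1°.
Band runs from +67.7° eastward to +109.8°.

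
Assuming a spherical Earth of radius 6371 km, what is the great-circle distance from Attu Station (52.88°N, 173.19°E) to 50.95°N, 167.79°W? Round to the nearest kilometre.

1318 km

Δλ = -167.79 − 173.19 = -340.98°; wrapped into (−180°, 180°]: 19.02°.
Δφ = 50.95 − 52.88 = -1.93°.
a = sin²(Δφ/2) + cos φ₁ · cos φ₂ · sin²(Δλ/2) = 0.010662.
c = 2·atan2(√a, √(1−a)) = 0.20688 rad → d = 6371·c ≈ 1318.05 km.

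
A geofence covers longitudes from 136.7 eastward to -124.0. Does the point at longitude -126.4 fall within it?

Band width going east from +136.7° to -124.0°: ((-124.0 − 136.7) mod 360) = 99.3°.
Offset of -126.4° east of the west edge: ((-126.4 − 136.7) mod 360) = 96.9°.
96.9° ≤ 99.3° ⇒ inside.

Yes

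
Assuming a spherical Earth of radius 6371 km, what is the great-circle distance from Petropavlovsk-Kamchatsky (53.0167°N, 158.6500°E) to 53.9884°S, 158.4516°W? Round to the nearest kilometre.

12540 km

Δλ = -158.4516 − 158.6500 = -317.1016°; wrapped into (−180°, 180°]: 42.8984°.
Δφ = -53.9884 − 53.0167 = -107.0051°.
a = sin²(Δφ/2) + cos φ₁ · cos φ₂ · sin²(Δλ/2) = 0.693525.
c = 2·atan2(√a, √(1−a)) = 1.96823 rad → d = 6371·c ≈ 12539.57 km.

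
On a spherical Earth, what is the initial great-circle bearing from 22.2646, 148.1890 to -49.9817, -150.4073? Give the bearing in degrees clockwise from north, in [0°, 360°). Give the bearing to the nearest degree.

146°

Δλ = -150.4073 − 148.1890 = -298.5963°; wrapped into (−180°, 180°]: 61.4037°.
θ = atan2( sin Δλ · cos φ₂ , cos φ₁ · sin φ₂ − sin φ₁ · cos φ₂ · cos Δλ )
  = atan2(0.56459, -0.82535) = 145.626° → normalised to [0°, 360°): 145.626°.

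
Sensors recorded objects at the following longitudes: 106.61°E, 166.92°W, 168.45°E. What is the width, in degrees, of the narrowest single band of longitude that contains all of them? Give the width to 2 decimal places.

Sort the longitudes: -166.92°, +106.61°, +168.45°.
Eastward gaps between consecutive values (wrapping around): 273.53°, 61.84°, 24.63°.
Largest gap = 273.53° ⇒ minimal covering band is its complement: 360° − 273.53° = 86.47°.
Band runs from +106.61° eastward to -166.92°, crossing the antimeridian.

86.47°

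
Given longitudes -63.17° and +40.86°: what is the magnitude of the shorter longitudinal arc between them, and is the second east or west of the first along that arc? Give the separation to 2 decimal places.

Raw difference: 40.86 − -63.17 = 104.03°.
Normalise into (−180°, 180°]: 104.03° stays 104.03°.
Positive ⇒ the second point lies to the east; separation 104.03°.

104.03° east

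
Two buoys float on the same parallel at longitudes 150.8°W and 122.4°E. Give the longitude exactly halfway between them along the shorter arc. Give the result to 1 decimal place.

165.8°E

Signed shortest Δλ from -150.8° to +122.4° is -86.8°.
Midpoint longitude = -150.8° + (-86.8°)/2 = -150.8° − 43.4° = -194.2°.
Normalise into (−180°, 180°]: +165.8°.
(The naïve average (-150.8 + +122.4)/2 = -14.2° is on the wrong side of the globe.)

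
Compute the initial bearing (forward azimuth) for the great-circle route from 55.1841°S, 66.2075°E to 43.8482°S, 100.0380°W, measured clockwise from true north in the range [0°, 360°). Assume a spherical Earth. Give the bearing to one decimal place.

Δλ = -100.0380 − 66.2075 = -166.2455°.
θ = atan2( sin Δλ · cos φ₂ , cos φ₁ · sin φ₂ − sin φ₁ · cos φ₂ · cos Δλ )
  = atan2(-0.17147, -0.97062) = -169.982° → normalised to [0°, 360°): 190.018°.

190.0°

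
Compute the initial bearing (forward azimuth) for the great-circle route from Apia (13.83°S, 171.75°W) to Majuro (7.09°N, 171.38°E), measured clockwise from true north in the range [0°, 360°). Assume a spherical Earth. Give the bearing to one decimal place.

320.3°

Δλ = 171.38 − -171.75 = 343.13°; wrapped into (−180°, 180°]: -16.87°.
θ = atan2( sin Δλ · cos φ₂ , cos φ₁ · sin φ₂ − sin φ₁ · cos φ₂ · cos Δλ )
  = atan2(-0.28798, 0.34686) = -39.702° → normalised to [0°, 360°): 320.298°.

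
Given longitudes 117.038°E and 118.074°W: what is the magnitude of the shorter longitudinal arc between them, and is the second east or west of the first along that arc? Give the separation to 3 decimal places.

Raw difference: -118.074 − 117.038 = -235.112°.
Normalise into (−180°, 180°]: -235.112° + 360° = 124.888°.
Positive ⇒ the second point lies to the east; separation 124.888°.

124.888° east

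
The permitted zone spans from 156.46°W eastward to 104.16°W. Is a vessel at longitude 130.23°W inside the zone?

Band width going east from -156.46° to -104.16°: ((-104.16 − -156.46) mod 360) = 52.30°.
Offset of -130.23° east of the west edge: ((-130.23 − -156.46) mod 360) = 26.23°.
26.23° ≤ 52.30° ⇒ inside.

Yes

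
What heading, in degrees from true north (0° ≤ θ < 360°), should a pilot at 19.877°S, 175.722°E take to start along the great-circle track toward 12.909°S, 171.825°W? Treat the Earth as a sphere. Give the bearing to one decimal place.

61.6°

Δλ = -171.825 − 175.722 = -347.547°; wrapped into (−180°, 180°]: 12.453°.
θ = atan2( sin Δλ · cos φ₂ , cos φ₁ · sin φ₂ − sin φ₁ · cos φ₂ · cos Δλ )
  = atan2(0.21019, 0.11352) = 61.628° → normalised to [0°, 360°): 61.628°.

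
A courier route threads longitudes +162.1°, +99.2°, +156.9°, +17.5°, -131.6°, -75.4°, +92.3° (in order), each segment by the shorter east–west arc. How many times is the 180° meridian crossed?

Leg 1: +162.1° → +99.2°, shortest Δλ = -62.9° (west) — does not cross 180°.
Leg 2: +99.2° → +156.9°, shortest Δλ = 57.7° (east) — does not cross 180°.
Leg 3: +156.9° → +17.5°, shortest Δλ = -139.4° (west) — does not cross 180°.
Leg 4: +17.5° → -131.6°, shortest Δλ = -149.1° (west) — does not cross 180°.
Leg 5: -131.6° → -75.4°, shortest Δλ = 56.2° (east) — does not cross 180°.
Leg 6: -75.4° → +92.3°, shortest Δλ = 167.7° (east) — does not cross 180°.
Total crossings: 0.

0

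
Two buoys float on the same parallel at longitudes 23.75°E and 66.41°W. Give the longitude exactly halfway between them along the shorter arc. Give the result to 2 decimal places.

21.33°W

Signed shortest Δλ from +23.75° to -66.41° is -90.16°.
Midpoint longitude = +23.75° + (-90.16°)/2 = +23.75° − 45.08° = -21.33°.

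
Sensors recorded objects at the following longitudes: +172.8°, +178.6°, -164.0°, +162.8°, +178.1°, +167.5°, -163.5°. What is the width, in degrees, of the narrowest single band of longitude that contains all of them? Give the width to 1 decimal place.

Sort the longitudes: -164.0°, -163.5°, +162.8°, +167.5°, +172.8°, +178.1°, +178.6°.
Eastward gaps between consecutive values (wrapping around): 0.5°, 326.3°, 4.7°, 5.3°, 5.3°, 0.5°, 17.4°.
Largest gap = 326.3° ⇒ minimal covering band is its complement: 360° − 326.3° = 33.7°.
Band runs from +162.8° eastward to -163.5°, crossing the antimeridian.

33.7°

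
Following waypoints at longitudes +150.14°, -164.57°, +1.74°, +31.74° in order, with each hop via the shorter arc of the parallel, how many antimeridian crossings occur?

1

Leg 1: +150.14° → -164.57°, shortest Δλ = 45.29° (east) — crosses 180°.
Leg 2: -164.57° → +1.74°, shortest Δλ = 166.31° (east) — does not cross 180°.
Leg 3: +1.74° → +31.74°, shortest Δλ = 30.0° (east) — does not cross 180°.
Total crossings: 1.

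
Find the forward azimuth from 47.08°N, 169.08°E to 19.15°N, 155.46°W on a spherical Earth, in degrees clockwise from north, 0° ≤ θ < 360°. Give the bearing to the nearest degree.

122°

Δλ = -155.46 − 169.08 = -324.54°; wrapped into (−180°, 180°]: 35.46°.
θ = atan2( sin Δλ · cos φ₂ , cos φ₁ · sin φ₂ − sin φ₁ · cos φ₂ · cos Δλ )
  = atan2(0.54803, -0.34008) = 121.822° → normalised to [0°, 360°): 121.822°.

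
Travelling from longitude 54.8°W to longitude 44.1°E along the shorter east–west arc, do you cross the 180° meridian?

Signed shortest Δλ = ((44.1 − -54.8 + 180) mod 360) − 180 = 98.9°.
Going east by 98.9° from -54.8° reaches +44.1° without touching 180°.

No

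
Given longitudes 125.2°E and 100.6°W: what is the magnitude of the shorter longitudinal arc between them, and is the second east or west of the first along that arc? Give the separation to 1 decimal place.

Raw difference: -100.6 − 125.2 = -225.8°.
Normalise into (−180°, 180°]: -225.8° + 360° = 134.2°.
Positive ⇒ the second point lies to the east; separation 134.2°.

134.2° east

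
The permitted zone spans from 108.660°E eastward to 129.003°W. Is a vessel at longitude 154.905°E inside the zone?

Yes

Band width going east from +108.660° to -129.003°: ((-129.003 − 108.660) mod 360) = 122.337°.
Offset of +154.905° east of the west edge: ((154.905 − 108.660) mod 360) = 46.245°.
46.245° ≤ 122.337° ⇒ inside.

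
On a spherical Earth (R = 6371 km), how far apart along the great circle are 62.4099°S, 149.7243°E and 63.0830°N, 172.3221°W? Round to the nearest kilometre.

14308 km

Δλ = -172.3221 − 149.7243 = -322.0464°; wrapped into (−180°, 180°]: 37.9536°.
Δφ = 63.0830 − -62.4099 = 125.4929°.
a = sin²(Δφ/2) + cos φ₁ · cos φ₂ · sin²(Δλ/2) = 0.812472.
c = 2·atan2(√a, √(1−a)) = 2.24586 rad → d = 6371·c ≈ 14308.35 km.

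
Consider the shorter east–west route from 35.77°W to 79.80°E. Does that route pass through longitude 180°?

Signed shortest Δλ = ((79.80 − -35.77 + 180) mod 360) − 180 = 115.57°.
Going east by 115.57° from -35.77° reaches +79.80° without touching 180°.

No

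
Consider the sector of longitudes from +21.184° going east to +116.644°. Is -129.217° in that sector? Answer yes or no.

No

Band width going east from +21.184° to +116.644°: ((116.644 − 21.184) mod 360) = 95.460°.
Offset of -129.217° east of the west edge: ((-129.217 − 21.184) mod 360) = 209.599°.
209.599° > 95.460° ⇒ outside.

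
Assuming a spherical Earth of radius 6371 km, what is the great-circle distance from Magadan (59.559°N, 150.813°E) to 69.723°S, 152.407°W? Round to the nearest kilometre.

15060 km

Δλ = -152.407 − 150.813 = -303.220°; wrapped into (−180°, 180°]: 56.780°.
Δφ = -69.723 − 59.559 = -129.282°.
a = sin²(Δφ/2) + cos φ₁ · cos φ₂ · sin²(Δλ/2) = 0.856264.
c = 2·atan2(√a, √(1−a)) = 2.36389 rad → d = 6371·c ≈ 15060.34 km.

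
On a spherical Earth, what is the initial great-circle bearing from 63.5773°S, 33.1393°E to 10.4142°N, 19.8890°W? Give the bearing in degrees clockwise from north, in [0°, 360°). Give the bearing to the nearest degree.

Δλ = -19.8890 − 33.1393 = -53.0283°.
θ = atan2( sin Δλ · cos φ₂ , cos φ₁ · sin φ₂ − sin φ₁ · cos φ₂ · cos Δλ )
  = atan2(-0.78577, 0.61016) = -52.170° → normalised to [0°, 360°): 307.830°.

308°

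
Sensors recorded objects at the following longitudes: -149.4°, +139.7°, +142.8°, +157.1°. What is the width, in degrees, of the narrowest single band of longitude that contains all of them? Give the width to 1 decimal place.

Sort the longitudes: -149.4°, +139.7°, +142.8°, +157.1°.
Eastward gaps between consecutive values (wrapping around): 289.1°, 3.1°, 14.3°, 53.5°.
Largest gap = 289.1° ⇒ minimal covering band is its complement: 360° − 289.1° = 70.9°.
Band runs from +139.7° eastward to -149.4°, crossing the antimeridian.

70.9°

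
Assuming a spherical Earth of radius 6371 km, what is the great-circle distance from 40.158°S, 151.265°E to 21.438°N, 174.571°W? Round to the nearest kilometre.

Δλ = -174.571 − 151.265 = -325.836°; wrapped into (−180°, 180°]: 34.164°.
Δφ = 21.438 − -40.158 = 61.596°.
a = sin²(Δφ/2) + cos φ₁ · cos φ₂ · sin²(Δλ/2) = 0.323538.
c = 2·atan2(√a, √(1−a)) = 1.21010 rad → d = 6371·c ≈ 7709.56 km.

7710 km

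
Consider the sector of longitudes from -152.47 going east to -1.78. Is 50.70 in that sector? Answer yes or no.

Band width going east from -152.47° to -1.78°: ((-1.78 − -152.47) mod 360) = 150.69°.
Offset of +50.70° east of the west edge: ((50.70 − -152.47) mod 360) = 203.17°.
203.17° > 150.69° ⇒ outside.

No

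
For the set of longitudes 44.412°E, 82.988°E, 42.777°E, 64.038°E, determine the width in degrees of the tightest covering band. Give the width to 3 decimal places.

Sort the longitudes: +42.777°, +44.412°, +64.038°, +82.988°.
Eastward gaps between consecutive values (wrapping around): 1.635°, 19.626°, 18.950°, 319.789°.
Largest gap = 319.789° ⇒ minimal covering band is its complement: 360° − 319.789° = 40.211°.
Band runs from +42.777° eastward to +82.988°.

40.211°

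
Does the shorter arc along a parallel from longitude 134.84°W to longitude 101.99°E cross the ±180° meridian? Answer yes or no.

Naïve |101.99 − -134.84| = 236.83° > 180°, so the shorter arc goes the other way round — across 180°.
Signed shortest Δλ = ((101.99 − -134.84 + 180) mod 360) − 180 = -123.17°.
Going west by 123.17° from -134.84° passes through 180° before reaching +101.99°.

Yes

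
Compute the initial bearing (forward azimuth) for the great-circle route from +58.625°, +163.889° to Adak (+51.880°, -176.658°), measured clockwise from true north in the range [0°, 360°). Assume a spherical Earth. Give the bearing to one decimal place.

Δλ = -176.658 − 163.889 = -340.547°; wrapped into (−180°, 180°]: 19.453°.
θ = atan2( sin Δλ · cos φ₂ , cos φ₁ · sin φ₂ − sin φ₁ · cos φ₂ · cos Δλ )
  = atan2(0.20559, -0.08736) = 113.023° → normalised to [0°, 360°): 113.023°.

113.0°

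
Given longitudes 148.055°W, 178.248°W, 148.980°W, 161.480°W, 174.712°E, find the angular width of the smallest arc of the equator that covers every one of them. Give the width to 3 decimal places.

Sort the longitudes: -178.248°, -161.480°, -148.980°, -148.055°, +174.712°.
Eastward gaps between consecutive values (wrapping around): 16.768°, 12.500°, 0.925°, 322.767°, 7.040°.
Largest gap = 322.767° ⇒ minimal covering band is its complement: 360° − 322.767° = 37.233°.
Band runs from +174.712° eastward to -148.055°, crossing the antimeridian.

37.233°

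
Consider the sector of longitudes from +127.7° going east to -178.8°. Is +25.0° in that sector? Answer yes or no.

Band width going east from +127.7° to -178.8°: ((-178.8 − 127.7) mod 360) = 53.5°.
Offset of +25.0° east of the west edge: ((25.0 − 127.7) mod 360) = 257.3°.
257.3° > 53.5° ⇒ outside.

No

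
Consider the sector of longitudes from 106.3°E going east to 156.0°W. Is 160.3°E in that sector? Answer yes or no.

Yes

Band width going east from +106.3° to -156.0°: ((-156.0 − 106.3) mod 360) = 97.7°.
Offset of +160.3° east of the west edge: ((160.3 − 106.3) mod 360) = 54.0°.
54.0° ≤ 97.7° ⇒ inside.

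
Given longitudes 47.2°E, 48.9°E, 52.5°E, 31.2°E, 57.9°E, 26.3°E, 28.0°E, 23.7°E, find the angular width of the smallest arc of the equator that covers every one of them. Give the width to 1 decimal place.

34.2°

Sort the longitudes: +23.7°, +26.3°, +28.0°, +31.2°, +47.2°, +48.9°, +52.5°, +57.9°.
Eastward gaps between consecutive values (wrapping around): 2.6°, 1.7°, 3.2°, 16.0°, 1.7°, 3.6°, 5.4°, 325.8°.
Largest gap = 325.8° ⇒ minimal covering band is its complement: 360° − 325.8° = 34.2°.
Band runs from +23.7° eastward to +57.9°.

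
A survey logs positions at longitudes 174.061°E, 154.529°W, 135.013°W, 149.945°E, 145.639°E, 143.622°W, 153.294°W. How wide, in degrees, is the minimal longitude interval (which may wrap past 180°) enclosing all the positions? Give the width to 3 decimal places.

Sort the longitudes: -154.529°, -153.294°, -143.622°, -135.013°, +145.639°, +149.945°, +174.061°.
Eastward gaps between consecutive values (wrapping around): 1.235°, 9.672°, 8.609°, 280.652°, 4.306°, 24.116°, 31.410°.
Largest gap = 280.652° ⇒ minimal covering band is its complement: 360° − 280.652° = 79.348°.
Band runs from +145.639° eastward to -135.013°, crossing the antimeridian.

79.348°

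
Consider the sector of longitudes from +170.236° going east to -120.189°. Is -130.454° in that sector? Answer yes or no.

Band width going east from +170.236° to -120.189°: ((-120.189 − 170.236) mod 360) = 69.575°.
Offset of -130.454° east of the west edge: ((-130.454 − 170.236) mod 360) = 59.310°.
59.310° ≤ 69.575° ⇒ inside.

Yes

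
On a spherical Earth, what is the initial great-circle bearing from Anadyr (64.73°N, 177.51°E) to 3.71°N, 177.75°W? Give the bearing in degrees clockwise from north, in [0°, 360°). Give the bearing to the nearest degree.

Δλ = -177.75 − 177.51 = -355.26°; wrapped into (−180°, 180°]: 4.74°.
θ = atan2( sin Δλ · cos φ₂ , cos φ₁ · sin φ₂ − sin φ₁ · cos φ₂ · cos Δλ )
  = atan2(0.08246, -0.87170) = 174.596° → normalised to [0°, 360°): 174.596°.

175°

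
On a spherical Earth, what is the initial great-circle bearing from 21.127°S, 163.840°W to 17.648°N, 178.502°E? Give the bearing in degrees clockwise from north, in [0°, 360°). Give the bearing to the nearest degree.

Δλ = 178.502 − -163.840 = 342.342°; wrapped into (−180°, 180°]: -17.658°.
θ = atan2( sin Δλ · cos φ₂ , cos φ₁ · sin φ₂ − sin φ₁ · cos φ₂ · cos Δλ )
  = atan2(-0.28906, 0.61008) = -25.352° → normalised to [0°, 360°): 334.648°.

335°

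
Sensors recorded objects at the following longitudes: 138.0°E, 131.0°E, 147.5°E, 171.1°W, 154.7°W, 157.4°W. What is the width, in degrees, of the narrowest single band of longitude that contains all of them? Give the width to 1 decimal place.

74.3°

Sort the longitudes: -171.1°, -157.4°, -154.7°, +131.0°, +138.0°, +147.5°.
Eastward gaps between consecutive values (wrapping around): 13.7°, 2.7°, 285.7°, 7.0°, 9.5°, 41.4°.
Largest gap = 285.7° ⇒ minimal covering band is its complement: 360° − 285.7° = 74.3°.
Band runs from +131.0° eastward to -154.7°, crossing the antimeridian.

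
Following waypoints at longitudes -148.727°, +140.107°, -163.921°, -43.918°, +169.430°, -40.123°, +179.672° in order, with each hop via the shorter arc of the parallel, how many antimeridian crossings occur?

5

Leg 1: -148.727° → +140.107°, shortest Δλ = -71.166° (west) — crosses 180°.
Leg 2: +140.107° → -163.921°, shortest Δλ = 55.972° (east) — crosses 180°.
Leg 3: -163.921° → -43.918°, shortest Δλ = 120.003° (east) — does not cross 180°.
Leg 4: -43.918° → +169.430°, shortest Δλ = -146.652° (west) — crosses 180°.
Leg 5: +169.430° → -40.123°, shortest Δλ = 150.447° (east) — crosses 180°.
Leg 6: -40.123° → +179.672°, shortest Δλ = -140.205° (west) — crosses 180°.
Total crossings: 5.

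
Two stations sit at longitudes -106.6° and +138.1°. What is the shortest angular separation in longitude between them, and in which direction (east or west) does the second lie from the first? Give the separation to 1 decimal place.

115.3° west

Raw difference: 138.1 − -106.6 = 244.7°.
Normalise into (−180°, 180°]: 244.7° − 360° = -115.3°.
Negative ⇒ the second point lies to the west; separation 115.3°.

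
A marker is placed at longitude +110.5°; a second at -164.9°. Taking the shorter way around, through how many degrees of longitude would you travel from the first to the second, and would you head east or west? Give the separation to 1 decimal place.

Raw difference: -164.9 − 110.5 = -275.4°.
Normalise into (−180°, 180°]: -275.4° + 360° = 84.6°.
Positive ⇒ the second point lies to the east; separation 84.6°.

84.6° east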